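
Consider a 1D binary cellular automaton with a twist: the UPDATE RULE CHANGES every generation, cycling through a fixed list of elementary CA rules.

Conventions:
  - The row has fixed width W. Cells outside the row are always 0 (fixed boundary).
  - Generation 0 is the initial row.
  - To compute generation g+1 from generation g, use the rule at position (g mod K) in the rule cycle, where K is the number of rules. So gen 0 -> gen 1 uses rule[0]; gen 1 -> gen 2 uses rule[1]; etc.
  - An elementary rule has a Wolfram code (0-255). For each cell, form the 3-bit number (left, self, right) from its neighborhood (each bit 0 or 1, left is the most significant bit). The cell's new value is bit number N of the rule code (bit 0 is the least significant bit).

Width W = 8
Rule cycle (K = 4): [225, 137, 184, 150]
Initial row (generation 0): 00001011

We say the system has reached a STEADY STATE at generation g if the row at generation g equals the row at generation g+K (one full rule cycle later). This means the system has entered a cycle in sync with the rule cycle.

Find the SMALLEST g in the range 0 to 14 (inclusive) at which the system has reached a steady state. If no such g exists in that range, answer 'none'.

Answer: none

Derivation:
Gen 0: 00001011
Gen 1 (rule 225): 11100101
Gen 2 (rule 137): 11000000
Gen 3 (rule 184): 10100000
Gen 4 (rule 150): 10110000
Gen 5 (rule 225): 01010111
Gen 6 (rule 137): 00000110
Gen 7 (rule 184): 00000101
Gen 8 (rule 150): 00001101
Gen 9 (rule 225): 11100110
Gen 10 (rule 137): 11000100
Gen 11 (rule 184): 10100010
Gen 12 (rule 150): 10110111
Gen 13 (rule 225): 01011011
Gen 14 (rule 137): 00010010
Gen 15 (rule 184): 00001001
Gen 16 (rule 150): 00011111
Gen 17 (rule 225): 11001111
Gen 18 (rule 137): 10001110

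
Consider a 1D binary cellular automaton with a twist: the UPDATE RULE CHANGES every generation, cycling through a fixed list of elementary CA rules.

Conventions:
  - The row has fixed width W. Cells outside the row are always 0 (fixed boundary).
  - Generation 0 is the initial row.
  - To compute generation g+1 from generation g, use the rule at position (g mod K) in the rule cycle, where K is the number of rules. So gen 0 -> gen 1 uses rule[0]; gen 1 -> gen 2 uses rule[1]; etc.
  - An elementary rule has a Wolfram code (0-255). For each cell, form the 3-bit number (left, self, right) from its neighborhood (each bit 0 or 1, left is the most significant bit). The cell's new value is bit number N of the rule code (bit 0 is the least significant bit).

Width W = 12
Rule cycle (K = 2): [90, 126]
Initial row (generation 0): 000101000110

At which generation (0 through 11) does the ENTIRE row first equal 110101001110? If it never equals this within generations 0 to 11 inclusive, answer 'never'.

Gen 0: 000101000110
Gen 1 (rule 90): 001000101111
Gen 2 (rule 126): 011101111001
Gen 3 (rule 90): 110101001110
Gen 4 (rule 126): 111111111011
Gen 5 (rule 90): 100000001011
Gen 6 (rule 126): 110000011111
Gen 7 (rule 90): 111000110001
Gen 8 (rule 126): 101101111011
Gen 9 (rule 90): 001101001011
Gen 10 (rule 126): 011111111111
Gen 11 (rule 90): 110000000001

Answer: 3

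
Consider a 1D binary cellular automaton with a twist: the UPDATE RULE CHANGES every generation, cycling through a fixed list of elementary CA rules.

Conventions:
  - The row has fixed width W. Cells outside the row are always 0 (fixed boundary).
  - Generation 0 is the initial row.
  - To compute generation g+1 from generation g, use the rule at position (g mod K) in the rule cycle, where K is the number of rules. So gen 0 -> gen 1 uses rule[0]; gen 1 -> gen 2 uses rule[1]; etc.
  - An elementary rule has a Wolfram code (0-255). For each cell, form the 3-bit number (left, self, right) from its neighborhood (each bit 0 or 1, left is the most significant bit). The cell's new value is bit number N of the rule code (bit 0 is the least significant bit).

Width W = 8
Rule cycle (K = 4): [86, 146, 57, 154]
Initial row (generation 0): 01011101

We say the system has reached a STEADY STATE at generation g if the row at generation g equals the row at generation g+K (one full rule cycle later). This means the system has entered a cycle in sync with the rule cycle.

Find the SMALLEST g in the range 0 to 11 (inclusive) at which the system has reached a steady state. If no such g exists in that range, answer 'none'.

Gen 0: 01011101
Gen 1 (rule 86): 11000101
Gen 2 (rule 146): 00101000
Gen 3 (rule 57): 10010111
Gen 4 (rule 154): 01100110
Gen 5 (rule 86): 10111011
Gen 6 (rule 146): 00010000
Gen 7 (rule 57): 11001111
Gen 8 (rule 154): 10111110
Gen 9 (rule 86): 10000011
Gen 10 (rule 146): 01000100
Gen 11 (rule 57): 00110011
Gen 12 (rule 154): 01101110
Gen 13 (rule 86): 10100011
Gen 14 (rule 146): 00010100
Gen 15 (rule 57): 11001011

Answer: none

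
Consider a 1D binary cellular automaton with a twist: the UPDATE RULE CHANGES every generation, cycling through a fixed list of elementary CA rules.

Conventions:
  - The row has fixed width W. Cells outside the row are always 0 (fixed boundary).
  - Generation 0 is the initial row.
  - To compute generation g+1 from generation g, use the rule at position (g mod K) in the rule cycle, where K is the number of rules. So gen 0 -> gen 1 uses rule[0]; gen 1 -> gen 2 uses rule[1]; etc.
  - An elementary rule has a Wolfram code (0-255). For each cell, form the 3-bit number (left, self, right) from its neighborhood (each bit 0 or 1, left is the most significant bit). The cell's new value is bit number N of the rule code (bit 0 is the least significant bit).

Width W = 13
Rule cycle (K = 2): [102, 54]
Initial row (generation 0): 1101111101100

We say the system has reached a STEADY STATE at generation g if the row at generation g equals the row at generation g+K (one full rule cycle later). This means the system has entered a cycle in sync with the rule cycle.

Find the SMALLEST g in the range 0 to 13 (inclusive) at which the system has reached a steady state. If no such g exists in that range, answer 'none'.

Answer: none

Derivation:
Gen 0: 1101111101100
Gen 1 (rule 102): 0110000110100
Gen 2 (rule 54): 1001001001110
Gen 3 (rule 102): 1011011010010
Gen 4 (rule 54): 1100100111111
Gen 5 (rule 102): 0101101000001
Gen 6 (rule 54): 1110011100011
Gen 7 (rule 102): 0010100100101
Gen 8 (rule 54): 0111111111111
Gen 9 (rule 102): 1000000000001
Gen 10 (rule 54): 1100000000011
Gen 11 (rule 102): 0100000000101
Gen 12 (rule 54): 1110000001111
Gen 13 (rule 102): 0010000010001
Gen 14 (rule 54): 0111000111011
Gen 15 (rule 102): 1001001001101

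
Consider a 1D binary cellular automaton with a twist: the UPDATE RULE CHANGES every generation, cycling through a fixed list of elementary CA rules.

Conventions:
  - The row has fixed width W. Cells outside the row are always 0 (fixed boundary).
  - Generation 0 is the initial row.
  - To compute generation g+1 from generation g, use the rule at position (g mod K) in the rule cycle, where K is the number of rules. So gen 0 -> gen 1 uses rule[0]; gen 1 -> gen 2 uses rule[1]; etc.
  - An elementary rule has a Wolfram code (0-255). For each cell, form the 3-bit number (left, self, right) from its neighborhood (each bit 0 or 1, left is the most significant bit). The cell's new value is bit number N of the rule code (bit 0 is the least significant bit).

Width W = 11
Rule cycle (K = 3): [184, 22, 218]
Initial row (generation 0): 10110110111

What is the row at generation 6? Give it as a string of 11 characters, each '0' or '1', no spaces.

Answer: 11111000111

Derivation:
Gen 0: 10110110111
Gen 1 (rule 184): 01101101110
Gen 2 (rule 22): 10000000001
Gen 3 (rule 218): 01000000010
Gen 4 (rule 184): 00100000001
Gen 5 (rule 22): 01110000011
Gen 6 (rule 218): 11111000111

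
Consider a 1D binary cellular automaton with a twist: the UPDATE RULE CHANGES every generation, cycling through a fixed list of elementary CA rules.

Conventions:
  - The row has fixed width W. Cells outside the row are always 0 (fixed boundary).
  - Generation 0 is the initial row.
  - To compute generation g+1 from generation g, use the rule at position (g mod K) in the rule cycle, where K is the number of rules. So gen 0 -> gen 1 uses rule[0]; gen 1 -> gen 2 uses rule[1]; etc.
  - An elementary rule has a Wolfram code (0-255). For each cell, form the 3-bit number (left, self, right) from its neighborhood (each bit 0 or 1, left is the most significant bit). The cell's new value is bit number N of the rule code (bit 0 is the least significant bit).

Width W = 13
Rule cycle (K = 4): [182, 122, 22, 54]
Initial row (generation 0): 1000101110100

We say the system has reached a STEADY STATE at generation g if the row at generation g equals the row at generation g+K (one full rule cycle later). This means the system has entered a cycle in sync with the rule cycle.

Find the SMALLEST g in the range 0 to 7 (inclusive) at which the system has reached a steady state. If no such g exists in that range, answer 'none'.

Gen 0: 1000101110100
Gen 1 (rule 182): 1101110101110
Gen 2 (rule 122): 1111011011011
Gen 3 (rule 22): 0000000000000
Gen 4 (rule 54): 0000000000000
Gen 5 (rule 182): 0000000000000
Gen 6 (rule 122): 0000000000000
Gen 7 (rule 22): 0000000000000
Gen 8 (rule 54): 0000000000000
Gen 9 (rule 182): 0000000000000
Gen 10 (rule 122): 0000000000000
Gen 11 (rule 22): 0000000000000

Answer: 3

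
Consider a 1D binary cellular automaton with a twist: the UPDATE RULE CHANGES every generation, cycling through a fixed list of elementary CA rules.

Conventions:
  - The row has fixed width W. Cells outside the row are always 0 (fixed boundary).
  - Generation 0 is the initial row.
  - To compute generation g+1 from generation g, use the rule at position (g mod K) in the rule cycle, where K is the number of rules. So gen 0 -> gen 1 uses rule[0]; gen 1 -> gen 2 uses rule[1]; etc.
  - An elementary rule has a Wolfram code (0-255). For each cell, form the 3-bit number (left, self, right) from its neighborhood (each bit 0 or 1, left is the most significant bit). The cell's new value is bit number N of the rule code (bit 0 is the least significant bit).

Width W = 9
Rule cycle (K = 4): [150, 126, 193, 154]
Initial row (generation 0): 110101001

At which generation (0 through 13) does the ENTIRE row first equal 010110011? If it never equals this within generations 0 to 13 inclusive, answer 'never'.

Gen 0: 110101001
Gen 1 (rule 150): 000101111
Gen 2 (rule 126): 001111001
Gen 3 (rule 193): 100111000
Gen 4 (rule 154): 011110100
Gen 5 (rule 150): 101100110
Gen 6 (rule 126): 111111111
Gen 7 (rule 193): 011111111
Gen 8 (rule 154): 111111110
Gen 9 (rule 150): 011111101
Gen 10 (rule 126): 110000111
Gen 11 (rule 193): 010110011
Gen 12 (rule 154): 100101110
Gen 13 (rule 150): 111100101

Answer: 11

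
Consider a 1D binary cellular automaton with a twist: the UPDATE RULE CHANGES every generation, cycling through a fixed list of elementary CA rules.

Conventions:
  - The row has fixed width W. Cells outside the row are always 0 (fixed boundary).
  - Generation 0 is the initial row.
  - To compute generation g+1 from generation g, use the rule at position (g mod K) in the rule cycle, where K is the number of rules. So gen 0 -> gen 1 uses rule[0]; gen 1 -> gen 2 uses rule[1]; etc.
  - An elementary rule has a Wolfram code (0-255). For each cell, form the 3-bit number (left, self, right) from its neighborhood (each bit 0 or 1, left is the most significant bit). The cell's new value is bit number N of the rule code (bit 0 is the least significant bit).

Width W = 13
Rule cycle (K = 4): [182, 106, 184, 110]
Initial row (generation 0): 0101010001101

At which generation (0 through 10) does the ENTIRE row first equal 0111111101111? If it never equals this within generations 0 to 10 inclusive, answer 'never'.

Gen 0: 0101010001101
Gen 1 (rule 182): 1111111010011
Gen 2 (rule 106): 1000001100111
Gen 3 (rule 184): 0100001010110
Gen 4 (rule 110): 1100011111110
Gen 5 (rule 182): 0010101111101
Gen 6 (rule 106): 0101011000110
Gen 7 (rule 184): 0010110100101
Gen 8 (rule 110): 0111111101111
Gen 9 (rule 182): 1011111010110
Gen 10 (rule 106): 0110001101110

Answer: 8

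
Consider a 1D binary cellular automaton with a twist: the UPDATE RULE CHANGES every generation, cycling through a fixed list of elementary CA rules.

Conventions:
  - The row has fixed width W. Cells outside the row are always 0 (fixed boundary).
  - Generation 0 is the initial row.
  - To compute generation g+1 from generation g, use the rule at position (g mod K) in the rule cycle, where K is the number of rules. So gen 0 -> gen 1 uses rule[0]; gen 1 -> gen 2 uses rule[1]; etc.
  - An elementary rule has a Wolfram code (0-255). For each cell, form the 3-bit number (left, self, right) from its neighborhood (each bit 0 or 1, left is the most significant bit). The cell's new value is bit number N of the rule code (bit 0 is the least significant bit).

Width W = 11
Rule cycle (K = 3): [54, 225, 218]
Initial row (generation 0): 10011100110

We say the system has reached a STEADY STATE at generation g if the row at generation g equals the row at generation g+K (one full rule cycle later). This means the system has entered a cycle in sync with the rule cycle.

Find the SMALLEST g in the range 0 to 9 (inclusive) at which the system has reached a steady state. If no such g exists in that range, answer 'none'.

Gen 0: 10011100110
Gen 1 (rule 54): 11100011001
Gen 2 (rule 225): 01101001000
Gen 3 (rule 218): 11100110100
Gen 4 (rule 54): 00011001110
Gen 5 (rule 225): 11001000110
Gen 6 (rule 218): 11110101111
Gen 7 (rule 54): 00001110000
Gen 8 (rule 225): 11100110111
Gen 9 (rule 218): 11111110111
Gen 10 (rule 54): 00000001000
Gen 11 (rule 225): 11111100011
Gen 12 (rule 218): 11111110111

Answer: 9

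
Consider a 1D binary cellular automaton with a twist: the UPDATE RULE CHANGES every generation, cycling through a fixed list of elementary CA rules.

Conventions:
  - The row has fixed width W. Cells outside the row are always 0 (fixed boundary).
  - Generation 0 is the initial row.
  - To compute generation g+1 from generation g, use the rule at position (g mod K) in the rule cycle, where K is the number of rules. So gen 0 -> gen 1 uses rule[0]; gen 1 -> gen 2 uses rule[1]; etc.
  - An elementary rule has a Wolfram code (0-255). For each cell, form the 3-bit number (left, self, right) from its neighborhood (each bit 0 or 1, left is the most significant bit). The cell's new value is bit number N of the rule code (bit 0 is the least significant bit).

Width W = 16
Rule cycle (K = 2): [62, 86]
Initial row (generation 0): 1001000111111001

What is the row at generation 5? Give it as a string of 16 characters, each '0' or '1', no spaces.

Gen 0: 1001000111111001
Gen 1 (rule 62): 1111101100000111
Gen 2 (rule 86): 0000100110001001
Gen 3 (rule 62): 0001111101011111
Gen 4 (rule 86): 0010000101000001
Gen 5 (rule 62): 0111001111100011

Answer: 0111001111100011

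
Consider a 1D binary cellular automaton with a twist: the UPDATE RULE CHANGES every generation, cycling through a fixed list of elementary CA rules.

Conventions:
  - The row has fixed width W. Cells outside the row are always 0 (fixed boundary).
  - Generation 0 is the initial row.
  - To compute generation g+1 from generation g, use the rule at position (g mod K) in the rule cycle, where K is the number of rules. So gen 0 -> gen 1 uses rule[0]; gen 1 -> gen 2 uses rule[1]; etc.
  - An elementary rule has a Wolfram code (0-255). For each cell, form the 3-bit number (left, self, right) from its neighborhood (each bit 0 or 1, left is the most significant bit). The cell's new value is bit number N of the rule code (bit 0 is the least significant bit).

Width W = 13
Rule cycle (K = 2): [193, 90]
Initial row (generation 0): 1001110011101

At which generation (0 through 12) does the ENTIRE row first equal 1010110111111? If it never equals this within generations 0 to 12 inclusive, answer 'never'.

Answer: 8

Derivation:
Gen 0: 1001110011101
Gen 1 (rule 193): 0000110001100
Gen 2 (rule 90): 0001111011110
Gen 3 (rule 193): 1100111001110
Gen 4 (rule 90): 1111101111011
Gen 5 (rule 193): 0111100111001
Gen 6 (rule 90): 1100111101110
Gen 7 (rule 193): 0100011100110
Gen 8 (rule 90): 1010110111111
Gen 9 (rule 193): 0000010011111
Gen 10 (rule 90): 0000101110001
Gen 11 (rule 193): 1110000110100
Gen 12 (rule 90): 1011001110010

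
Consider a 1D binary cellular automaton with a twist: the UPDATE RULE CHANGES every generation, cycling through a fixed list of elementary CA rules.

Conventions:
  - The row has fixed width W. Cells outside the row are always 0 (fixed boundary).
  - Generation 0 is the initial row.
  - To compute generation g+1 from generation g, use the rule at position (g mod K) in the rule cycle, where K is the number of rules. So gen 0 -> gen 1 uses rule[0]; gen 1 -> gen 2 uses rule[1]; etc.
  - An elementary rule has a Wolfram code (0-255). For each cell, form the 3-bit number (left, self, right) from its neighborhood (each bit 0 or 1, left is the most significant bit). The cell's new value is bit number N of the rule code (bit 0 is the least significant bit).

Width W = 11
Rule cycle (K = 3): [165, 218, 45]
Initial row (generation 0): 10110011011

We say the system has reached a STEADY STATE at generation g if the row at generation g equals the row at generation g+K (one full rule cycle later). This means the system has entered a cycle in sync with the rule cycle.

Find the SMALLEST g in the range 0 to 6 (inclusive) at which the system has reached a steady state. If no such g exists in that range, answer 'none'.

Gen 0: 10110011011
Gen 1 (rule 165): 11000000100
Gen 2 (rule 218): 11100001010
Gen 3 (rule 45): 10001101110
Gen 4 (rule 165): 10100010100
Gen 5 (rule 218): 00010100010
Gen 6 (rule 45): 11011101010
Gen 7 (rule 165): 00101011110
Gen 8 (rule 218): 01000011111
Gen 9 (rule 45): 01011010000

Answer: none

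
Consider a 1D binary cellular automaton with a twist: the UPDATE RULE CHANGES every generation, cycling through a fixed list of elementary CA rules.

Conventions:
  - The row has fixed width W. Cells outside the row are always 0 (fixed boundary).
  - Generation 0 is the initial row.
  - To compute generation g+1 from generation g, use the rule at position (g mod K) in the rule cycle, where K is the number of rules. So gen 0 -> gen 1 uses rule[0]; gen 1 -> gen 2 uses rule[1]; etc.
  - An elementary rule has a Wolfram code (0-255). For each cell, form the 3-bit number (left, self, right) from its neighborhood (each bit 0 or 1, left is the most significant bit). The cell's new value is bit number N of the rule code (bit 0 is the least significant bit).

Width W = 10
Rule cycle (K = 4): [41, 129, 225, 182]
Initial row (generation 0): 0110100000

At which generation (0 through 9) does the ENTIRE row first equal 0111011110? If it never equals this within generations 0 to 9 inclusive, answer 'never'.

Answer: never

Derivation:
Gen 0: 0110100000
Gen 1 (rule 41): 0101001111
Gen 2 (rule 129): 0000000110
Gen 3 (rule 225): 1111110010
Gen 4 (rule 182): 0111101111
Gen 5 (rule 41): 0100011000
Gen 6 (rule 129): 0001000011
Gen 7 (rule 225): 1100011001
Gen 8 (rule 182): 0010100111
Gen 9 (rule 41): 1001000100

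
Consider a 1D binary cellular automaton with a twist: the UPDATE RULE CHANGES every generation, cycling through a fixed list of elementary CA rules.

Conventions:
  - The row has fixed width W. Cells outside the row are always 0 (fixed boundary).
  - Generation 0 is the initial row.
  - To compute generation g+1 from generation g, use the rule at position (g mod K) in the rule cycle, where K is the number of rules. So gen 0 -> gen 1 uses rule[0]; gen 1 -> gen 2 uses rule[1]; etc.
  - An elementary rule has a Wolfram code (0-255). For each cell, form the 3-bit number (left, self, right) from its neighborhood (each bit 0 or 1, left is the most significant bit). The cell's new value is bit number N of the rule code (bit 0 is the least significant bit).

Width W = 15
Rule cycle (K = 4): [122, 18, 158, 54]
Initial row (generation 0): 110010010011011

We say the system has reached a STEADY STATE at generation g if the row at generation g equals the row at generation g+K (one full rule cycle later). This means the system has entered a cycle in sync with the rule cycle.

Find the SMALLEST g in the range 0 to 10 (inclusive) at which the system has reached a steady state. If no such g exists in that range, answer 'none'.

Answer: 2

Derivation:
Gen 0: 110010010011011
Gen 1 (rule 122): 111101101111111
Gen 2 (rule 18): 000000000000000
Gen 3 (rule 158): 000000000000000
Gen 4 (rule 54): 000000000000000
Gen 5 (rule 122): 000000000000000
Gen 6 (rule 18): 000000000000000
Gen 7 (rule 158): 000000000000000
Gen 8 (rule 54): 000000000000000
Gen 9 (rule 122): 000000000000000
Gen 10 (rule 18): 000000000000000
Gen 11 (rule 158): 000000000000000
Gen 12 (rule 54): 000000000000000
Gen 13 (rule 122): 000000000000000
Gen 14 (rule 18): 000000000000000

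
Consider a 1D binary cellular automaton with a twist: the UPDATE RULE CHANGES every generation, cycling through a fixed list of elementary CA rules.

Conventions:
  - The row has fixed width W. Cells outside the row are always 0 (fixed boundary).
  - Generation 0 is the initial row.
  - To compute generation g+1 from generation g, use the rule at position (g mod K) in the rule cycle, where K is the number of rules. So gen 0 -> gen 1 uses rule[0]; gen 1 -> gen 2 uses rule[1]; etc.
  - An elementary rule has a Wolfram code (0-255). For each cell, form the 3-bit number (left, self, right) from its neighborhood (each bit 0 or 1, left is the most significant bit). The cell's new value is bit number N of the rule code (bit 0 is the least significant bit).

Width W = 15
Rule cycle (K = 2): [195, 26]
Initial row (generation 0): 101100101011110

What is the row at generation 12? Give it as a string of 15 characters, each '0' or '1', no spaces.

Gen 0: 101100101011110
Gen 1 (rule 195): 000101000001110
Gen 2 (rule 26): 001000100011001
Gen 3 (rule 195): 110011001101010
Gen 4 (rule 26): 101110111000001
Gen 5 (rule 195): 000110011011110
Gen 6 (rule 26): 001101110010001
Gen 7 (rule 195): 110100110100110
Gen 8 (rule 26): 100011100011101
Gen 9 (rule 195): 001101101101100
Gen 10 (rule 26): 011001001001010
Gen 11 (rule 195): 101010010010000
Gen 12 (rule 26): 000001101101000

Answer: 000001101101000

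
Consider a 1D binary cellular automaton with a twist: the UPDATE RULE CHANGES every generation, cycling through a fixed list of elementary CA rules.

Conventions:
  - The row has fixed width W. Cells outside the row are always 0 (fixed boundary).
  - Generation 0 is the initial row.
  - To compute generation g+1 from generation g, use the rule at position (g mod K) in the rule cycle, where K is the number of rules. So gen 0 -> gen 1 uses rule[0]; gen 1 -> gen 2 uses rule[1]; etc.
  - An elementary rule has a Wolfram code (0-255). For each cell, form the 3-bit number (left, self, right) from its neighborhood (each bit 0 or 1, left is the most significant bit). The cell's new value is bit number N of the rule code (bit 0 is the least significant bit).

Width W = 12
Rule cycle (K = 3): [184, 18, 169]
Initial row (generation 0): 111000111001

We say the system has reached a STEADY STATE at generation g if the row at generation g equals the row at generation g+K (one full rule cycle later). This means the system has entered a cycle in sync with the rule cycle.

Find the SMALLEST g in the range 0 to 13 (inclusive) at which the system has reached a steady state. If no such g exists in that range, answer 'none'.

Answer: 5

Derivation:
Gen 0: 111000111001
Gen 1 (rule 184): 110100110100
Gen 2 (rule 18): 000011000010
Gen 3 (rule 169): 111010011000
Gen 4 (rule 184): 110101010100
Gen 5 (rule 18): 000000000010
Gen 6 (rule 169): 111111111000
Gen 7 (rule 184): 111111110100
Gen 8 (rule 18): 000000000010
Gen 9 (rule 169): 111111111000
Gen 10 (rule 184): 111111110100
Gen 11 (rule 18): 000000000010
Gen 12 (rule 169): 111111111000
Gen 13 (rule 184): 111111110100
Gen 14 (rule 18): 000000000010
Gen 15 (rule 169): 111111111000
Gen 16 (rule 184): 111111110100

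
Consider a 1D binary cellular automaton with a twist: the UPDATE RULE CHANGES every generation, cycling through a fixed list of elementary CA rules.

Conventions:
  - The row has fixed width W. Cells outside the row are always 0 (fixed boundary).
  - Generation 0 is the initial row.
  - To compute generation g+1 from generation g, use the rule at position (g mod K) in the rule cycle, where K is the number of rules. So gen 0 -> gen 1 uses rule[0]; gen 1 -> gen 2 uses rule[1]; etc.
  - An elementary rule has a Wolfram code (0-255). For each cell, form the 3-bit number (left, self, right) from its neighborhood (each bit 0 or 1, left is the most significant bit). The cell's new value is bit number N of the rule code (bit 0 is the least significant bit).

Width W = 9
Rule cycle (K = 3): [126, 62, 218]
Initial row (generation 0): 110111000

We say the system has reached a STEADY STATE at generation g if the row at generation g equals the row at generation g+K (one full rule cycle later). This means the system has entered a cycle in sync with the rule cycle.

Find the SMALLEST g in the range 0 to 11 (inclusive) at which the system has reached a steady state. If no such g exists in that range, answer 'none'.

Gen 0: 110111000
Gen 1 (rule 126): 111101100
Gen 2 (rule 62): 100011010
Gen 3 (rule 218): 010111001
Gen 4 (rule 126): 111101111
Gen 5 (rule 62): 100011000
Gen 6 (rule 218): 010111100
Gen 7 (rule 126): 111100110
Gen 8 (rule 62): 100011101
Gen 9 (rule 218): 010111100
Gen 10 (rule 126): 111100110
Gen 11 (rule 62): 100011101
Gen 12 (rule 218): 010111100
Gen 13 (rule 126): 111100110
Gen 14 (rule 62): 100011101

Answer: 6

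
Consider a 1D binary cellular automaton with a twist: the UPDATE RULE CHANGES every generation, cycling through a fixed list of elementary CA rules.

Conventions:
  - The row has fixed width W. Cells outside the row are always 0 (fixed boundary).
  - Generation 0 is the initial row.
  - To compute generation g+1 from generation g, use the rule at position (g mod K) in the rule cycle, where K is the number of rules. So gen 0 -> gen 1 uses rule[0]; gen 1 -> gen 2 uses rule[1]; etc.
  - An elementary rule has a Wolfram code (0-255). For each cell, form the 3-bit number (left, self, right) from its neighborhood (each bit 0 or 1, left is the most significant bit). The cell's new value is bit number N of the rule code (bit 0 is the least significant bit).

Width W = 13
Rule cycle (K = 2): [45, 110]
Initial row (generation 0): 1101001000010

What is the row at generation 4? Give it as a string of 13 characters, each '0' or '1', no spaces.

Answer: 1001110000000

Derivation:
Gen 0: 1101001000010
Gen 1 (rule 45): 1011001011010
Gen 2 (rule 110): 1111011111110
Gen 3 (rule 45): 1000110000000
Gen 4 (rule 110): 1001110000000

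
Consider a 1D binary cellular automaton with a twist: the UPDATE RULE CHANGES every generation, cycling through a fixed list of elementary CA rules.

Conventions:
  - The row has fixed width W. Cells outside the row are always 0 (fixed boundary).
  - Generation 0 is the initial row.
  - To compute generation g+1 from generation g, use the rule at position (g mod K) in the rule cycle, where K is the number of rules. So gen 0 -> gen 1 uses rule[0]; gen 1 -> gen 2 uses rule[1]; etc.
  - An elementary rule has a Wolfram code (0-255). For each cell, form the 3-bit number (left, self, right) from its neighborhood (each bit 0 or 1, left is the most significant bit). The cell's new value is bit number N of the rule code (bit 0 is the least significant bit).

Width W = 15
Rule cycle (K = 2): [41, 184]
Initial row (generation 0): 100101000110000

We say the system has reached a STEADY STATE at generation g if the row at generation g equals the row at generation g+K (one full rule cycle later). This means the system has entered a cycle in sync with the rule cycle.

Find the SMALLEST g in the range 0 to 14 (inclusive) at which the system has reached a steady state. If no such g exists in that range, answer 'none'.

Gen 0: 100101000110000
Gen 1 (rule 41): 000010010100111
Gen 2 (rule 184): 000001001010110
Gen 3 (rule 41): 111100000101100
Gen 4 (rule 184): 111010000011010
Gen 5 (rule 41): 100100111010100
Gen 6 (rule 184): 010010110101010
Gen 7 (rule 41): 000001101010100
Gen 8 (rule 184): 000001010101010
Gen 9 (rule 41): 111100101010100
Gen 10 (rule 184): 111010010101010
Gen 11 (rule 41): 100100001010100
Gen 12 (rule 184): 010010000101010
Gen 13 (rule 41): 000000110010100
Gen 14 (rule 184): 000000101001010
Gen 15 (rule 41): 111110010000100
Gen 16 (rule 184): 111101001000010

Answer: none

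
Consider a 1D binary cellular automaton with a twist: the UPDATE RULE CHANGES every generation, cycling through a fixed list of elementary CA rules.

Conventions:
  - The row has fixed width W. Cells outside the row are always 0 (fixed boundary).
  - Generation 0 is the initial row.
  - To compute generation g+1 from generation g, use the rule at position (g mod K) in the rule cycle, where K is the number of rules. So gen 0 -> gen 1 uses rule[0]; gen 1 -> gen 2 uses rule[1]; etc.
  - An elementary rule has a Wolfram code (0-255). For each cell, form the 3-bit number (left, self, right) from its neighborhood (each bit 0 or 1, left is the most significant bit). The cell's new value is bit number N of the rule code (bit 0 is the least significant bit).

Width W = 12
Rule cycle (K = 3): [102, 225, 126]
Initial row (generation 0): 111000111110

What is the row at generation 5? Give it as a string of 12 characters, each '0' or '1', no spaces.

Answer: 000100010001

Derivation:
Gen 0: 111000111110
Gen 1 (rule 102): 001001000010
Gen 2 (rule 225): 100000011000
Gen 3 (rule 126): 110000111100
Gen 4 (rule 102): 010001000100
Gen 5 (rule 225): 000100010001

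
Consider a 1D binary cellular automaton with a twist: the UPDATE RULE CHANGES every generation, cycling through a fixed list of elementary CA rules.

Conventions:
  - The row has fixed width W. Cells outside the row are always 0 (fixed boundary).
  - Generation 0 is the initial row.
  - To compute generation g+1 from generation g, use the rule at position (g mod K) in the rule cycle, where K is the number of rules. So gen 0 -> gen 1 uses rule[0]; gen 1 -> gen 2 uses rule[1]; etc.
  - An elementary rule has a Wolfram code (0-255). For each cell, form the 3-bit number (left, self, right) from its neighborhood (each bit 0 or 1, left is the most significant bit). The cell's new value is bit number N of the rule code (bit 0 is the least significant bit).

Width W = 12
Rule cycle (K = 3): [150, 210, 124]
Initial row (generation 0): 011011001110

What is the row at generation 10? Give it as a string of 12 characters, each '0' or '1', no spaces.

Gen 0: 011011001110
Gen 1 (rule 150): 100000110101
Gen 2 (rule 210): 010001010000
Gen 3 (rule 124): 011001111000
Gen 4 (rule 150): 100110110100
Gen 5 (rule 210): 011010010010
Gen 6 (rule 124): 011111011011
Gen 7 (rule 150): 101110000000
Gen 8 (rule 210): 000111000000
Gen 9 (rule 124): 000101100000
Gen 10 (rule 150): 001100010000

Answer: 001100010000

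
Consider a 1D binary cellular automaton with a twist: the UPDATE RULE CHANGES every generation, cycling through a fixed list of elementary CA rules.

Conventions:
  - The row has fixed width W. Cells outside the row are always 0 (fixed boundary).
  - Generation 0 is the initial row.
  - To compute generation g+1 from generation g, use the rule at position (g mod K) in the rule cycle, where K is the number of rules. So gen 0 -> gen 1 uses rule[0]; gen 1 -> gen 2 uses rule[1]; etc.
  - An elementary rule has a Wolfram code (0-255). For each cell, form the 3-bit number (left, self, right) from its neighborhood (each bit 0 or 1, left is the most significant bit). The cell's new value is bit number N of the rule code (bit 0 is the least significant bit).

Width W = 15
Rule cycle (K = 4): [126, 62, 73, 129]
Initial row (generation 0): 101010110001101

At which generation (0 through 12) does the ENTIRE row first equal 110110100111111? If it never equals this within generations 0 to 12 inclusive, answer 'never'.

Gen 0: 101010110001101
Gen 1 (rule 126): 111111111011111
Gen 2 (rule 62): 100000000110000
Gen 3 (rule 73): 001111110110111
Gen 4 (rule 129): 100111100000010
Gen 5 (rule 126): 111100110000111
Gen 6 (rule 62): 100011101001100
Gen 7 (rule 73): 001010100001101
Gen 8 (rule 129): 100000001100000
Gen 9 (rule 126): 110000011110000
Gen 10 (rule 62): 101000110001000
Gen 11 (rule 73): 000010110100011
Gen 12 (rule 129): 111000000001000

Answer: never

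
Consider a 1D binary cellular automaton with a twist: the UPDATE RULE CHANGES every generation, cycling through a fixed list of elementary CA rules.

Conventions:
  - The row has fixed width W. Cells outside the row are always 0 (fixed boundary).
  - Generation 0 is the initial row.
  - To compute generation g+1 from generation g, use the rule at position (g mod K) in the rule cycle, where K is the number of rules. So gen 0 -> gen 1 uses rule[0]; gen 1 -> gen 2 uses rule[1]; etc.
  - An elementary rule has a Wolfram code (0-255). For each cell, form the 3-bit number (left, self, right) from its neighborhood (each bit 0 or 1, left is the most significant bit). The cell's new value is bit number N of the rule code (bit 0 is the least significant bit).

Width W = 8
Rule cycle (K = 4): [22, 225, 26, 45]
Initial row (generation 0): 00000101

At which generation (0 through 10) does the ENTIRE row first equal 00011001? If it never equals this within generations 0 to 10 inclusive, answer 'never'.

Gen 0: 00000101
Gen 1 (rule 22): 00001101
Gen 2 (rule 225): 11100110
Gen 3 (rule 26): 10011101
Gen 4 (rule 45): 10010011
Gen 5 (rule 22): 11111100
Gen 6 (rule 225): 01111101
Gen 7 (rule 26): 11000000
Gen 8 (rule 45): 10011111
Gen 9 (rule 22): 11100000
Gen 10 (rule 225): 01101111

Answer: never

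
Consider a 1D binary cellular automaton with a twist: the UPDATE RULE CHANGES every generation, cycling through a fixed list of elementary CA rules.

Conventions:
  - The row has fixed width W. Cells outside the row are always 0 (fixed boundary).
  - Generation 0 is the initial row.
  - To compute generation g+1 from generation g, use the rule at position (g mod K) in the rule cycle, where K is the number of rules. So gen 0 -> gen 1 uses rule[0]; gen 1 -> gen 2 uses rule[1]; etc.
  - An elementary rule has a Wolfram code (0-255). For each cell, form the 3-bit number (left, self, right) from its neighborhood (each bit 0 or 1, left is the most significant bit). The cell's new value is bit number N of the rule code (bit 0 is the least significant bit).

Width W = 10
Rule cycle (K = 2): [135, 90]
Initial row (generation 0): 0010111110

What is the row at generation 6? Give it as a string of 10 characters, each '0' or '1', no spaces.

Answer: 0010111101

Derivation:
Gen 0: 0010111110
Gen 1 (rule 135): 1110011100
Gen 2 (rule 90): 1011110110
Gen 3 (rule 135): 1001100000
Gen 4 (rule 90): 0111110000
Gen 5 (rule 135): 1011100111
Gen 6 (rule 90): 0010111101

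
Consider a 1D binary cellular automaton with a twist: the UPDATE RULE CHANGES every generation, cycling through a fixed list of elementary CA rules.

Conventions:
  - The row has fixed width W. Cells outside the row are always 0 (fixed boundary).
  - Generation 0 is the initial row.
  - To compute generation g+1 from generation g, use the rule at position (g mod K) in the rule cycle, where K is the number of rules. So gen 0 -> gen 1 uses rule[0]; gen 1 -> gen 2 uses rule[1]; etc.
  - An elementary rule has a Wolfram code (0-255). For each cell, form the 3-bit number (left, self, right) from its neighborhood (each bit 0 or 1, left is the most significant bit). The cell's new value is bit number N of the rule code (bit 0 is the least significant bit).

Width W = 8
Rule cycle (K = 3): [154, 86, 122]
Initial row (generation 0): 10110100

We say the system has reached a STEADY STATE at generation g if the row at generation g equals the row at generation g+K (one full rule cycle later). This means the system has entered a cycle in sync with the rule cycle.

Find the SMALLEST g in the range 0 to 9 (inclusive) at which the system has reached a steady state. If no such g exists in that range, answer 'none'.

Gen 0: 10110100
Gen 1 (rule 154): 00100010
Gen 2 (rule 86): 01110111
Gen 3 (rule 122): 11011101
Gen 4 (rule 154): 10011000
Gen 5 (rule 86): 11101100
Gen 6 (rule 122): 10111110
Gen 7 (rule 154): 00111101
Gen 8 (rule 86): 01000101
Gen 9 (rule 122): 10101010
Gen 10 (rule 154): 00000001
Gen 11 (rule 86): 00000011
Gen 12 (rule 122): 00000111

Answer: none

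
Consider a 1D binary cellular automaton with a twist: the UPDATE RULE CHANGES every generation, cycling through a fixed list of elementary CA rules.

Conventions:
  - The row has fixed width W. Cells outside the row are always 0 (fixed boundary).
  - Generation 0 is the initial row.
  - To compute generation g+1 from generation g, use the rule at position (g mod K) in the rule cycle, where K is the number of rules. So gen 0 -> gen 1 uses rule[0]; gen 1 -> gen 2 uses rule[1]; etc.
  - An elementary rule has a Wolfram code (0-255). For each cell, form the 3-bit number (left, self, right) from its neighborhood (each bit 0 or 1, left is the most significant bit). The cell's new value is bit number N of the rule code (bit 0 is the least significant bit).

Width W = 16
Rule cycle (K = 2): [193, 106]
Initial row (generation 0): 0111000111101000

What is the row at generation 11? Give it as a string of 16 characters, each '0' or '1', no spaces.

Answer: 1000111100110011

Derivation:
Gen 0: 0111000111101000
Gen 1 (rule 193): 0011010011100011
Gen 2 (rule 106): 0111100110100111
Gen 3 (rule 193): 0011100010000011
Gen 4 (rule 106): 0110100100000111
Gen 5 (rule 193): 0010000001110011
Gen 6 (rule 106): 0100000011010111
Gen 7 (rule 193): 0001111001000011
Gen 8 (rule 106): 0011001010000111
Gen 9 (rule 193): 1001000000110011
Gen 10 (rule 106): 0010000001110111
Gen 11 (rule 193): 1000111100110011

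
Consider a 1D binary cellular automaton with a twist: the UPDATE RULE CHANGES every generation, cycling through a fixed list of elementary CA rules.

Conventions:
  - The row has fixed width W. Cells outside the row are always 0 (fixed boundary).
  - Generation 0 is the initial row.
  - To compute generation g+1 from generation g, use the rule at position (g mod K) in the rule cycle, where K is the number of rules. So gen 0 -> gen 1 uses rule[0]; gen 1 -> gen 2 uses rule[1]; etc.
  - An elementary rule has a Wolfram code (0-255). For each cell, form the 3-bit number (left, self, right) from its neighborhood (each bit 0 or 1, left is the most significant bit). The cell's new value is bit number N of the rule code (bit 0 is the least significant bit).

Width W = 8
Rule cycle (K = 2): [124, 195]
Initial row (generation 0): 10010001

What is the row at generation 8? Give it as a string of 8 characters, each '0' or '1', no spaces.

Gen 0: 10010001
Gen 1 (rule 124): 11011001
Gen 2 (rule 195): 01001010
Gen 3 (rule 124): 01101111
Gen 4 (rule 195): 10100111
Gen 5 (rule 124): 11110101
Gen 6 (rule 195): 01110000
Gen 7 (rule 124): 01011000
Gen 8 (rule 195): 10001011

Answer: 10001011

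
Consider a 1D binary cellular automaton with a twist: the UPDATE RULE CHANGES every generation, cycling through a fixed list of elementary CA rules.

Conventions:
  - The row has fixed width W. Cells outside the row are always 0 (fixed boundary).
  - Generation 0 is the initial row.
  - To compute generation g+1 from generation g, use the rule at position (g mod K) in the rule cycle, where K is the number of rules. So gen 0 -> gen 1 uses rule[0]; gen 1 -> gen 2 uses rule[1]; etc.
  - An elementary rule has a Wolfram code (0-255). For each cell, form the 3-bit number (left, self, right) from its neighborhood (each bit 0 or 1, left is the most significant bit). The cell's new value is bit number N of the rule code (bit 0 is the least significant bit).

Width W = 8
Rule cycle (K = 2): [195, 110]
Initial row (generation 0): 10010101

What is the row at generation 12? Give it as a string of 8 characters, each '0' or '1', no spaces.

Answer: 11110100

Derivation:
Gen 0: 10010101
Gen 1 (rule 195): 00100000
Gen 2 (rule 110): 01100000
Gen 3 (rule 195): 10101111
Gen 4 (rule 110): 11111001
Gen 5 (rule 195): 01111010
Gen 6 (rule 110): 11001110
Gen 7 (rule 195): 01010110
Gen 8 (rule 110): 11111110
Gen 9 (rule 195): 01111110
Gen 10 (rule 110): 11000010
Gen 11 (rule 195): 01011100
Gen 12 (rule 110): 11110100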